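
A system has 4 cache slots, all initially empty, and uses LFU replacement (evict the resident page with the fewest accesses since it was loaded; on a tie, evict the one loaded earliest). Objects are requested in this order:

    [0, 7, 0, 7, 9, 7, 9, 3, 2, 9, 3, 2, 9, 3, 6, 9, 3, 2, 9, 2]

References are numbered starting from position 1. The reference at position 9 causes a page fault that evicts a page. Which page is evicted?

3

pos 1: 0: fault, frames {0}
pos 2: 7: fault, frames {0,7}
pos 3: 0: hit
pos 4: 7: hit
pos 5: 9: fault, frames {0,7,9}
pos 6: 7: hit
pos 7: 9: hit
pos 8: 3: fault, frames {0,7,9,3}
pos 9: 2: fault, evict 3, frames {0,7,9,2}
At position 9, page 3 is evicted.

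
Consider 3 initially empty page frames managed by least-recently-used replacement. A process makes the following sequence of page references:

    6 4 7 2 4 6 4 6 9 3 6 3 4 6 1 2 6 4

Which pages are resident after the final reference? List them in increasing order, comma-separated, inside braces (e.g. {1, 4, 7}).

{2, 4, 6}

6: fault, frames [6]
4: fault, frames [6, 4]
7: fault, frames [6, 4, 7]
2: fault, evict 6, frames [4, 7, 2]
4: hit
6: fault, evict 7, frames [2, 4, 6]
4: hit
6: hit
9: fault, evict 2, frames [4, 6, 9]
3: fault, evict 4, frames [6, 9, 3]
6: hit
3: hit
4: fault, evict 9, frames [6, 3, 4]
6: hit
1: fault, evict 3, frames [4, 6, 1]
2: fault, evict 4, frames [6, 1, 2]
6: hit
4: fault, evict 1, frames [2, 6, 4]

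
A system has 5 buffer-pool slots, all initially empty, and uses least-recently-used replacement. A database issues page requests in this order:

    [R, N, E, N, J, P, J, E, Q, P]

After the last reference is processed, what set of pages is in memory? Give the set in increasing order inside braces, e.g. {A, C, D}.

R: fault, frames {R}
N: fault, frames {R,N}
E: fault, frames {R,N,E}
N: hit
J: fault, frames {R,E,N,J}
P: fault, frames {R,E,N,J,P}
J: hit
E: hit
Q: fault, evict R, frames {N,P,J,E,Q}
P: hit

{E, J, N, P, Q}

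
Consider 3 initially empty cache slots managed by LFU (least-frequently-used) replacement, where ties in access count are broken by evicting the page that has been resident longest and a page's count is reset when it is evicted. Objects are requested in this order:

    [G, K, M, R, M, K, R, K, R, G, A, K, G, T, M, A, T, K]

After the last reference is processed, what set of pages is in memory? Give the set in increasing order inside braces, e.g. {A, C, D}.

{K, R, T}

G → fault, frames [G]
K → fault, frames [G, K]
M → fault, frames [G, K, M]
R → fault, evict G, frames [K, M, R]
M → hit
K → hit
R → hit
K → hit
R → hit
G → fault, evict M, frames [K, R, G]
A → fault, evict G, frames [K, R, A]
K → hit
G → fault, evict A, frames [K, R, G]
T → fault, evict G, frames [K, R, T]
M → fault, evict T, frames [K, R, M]
A → fault, evict M, frames [K, R, A]
T → fault, evict A, frames [K, R, T]
K → hit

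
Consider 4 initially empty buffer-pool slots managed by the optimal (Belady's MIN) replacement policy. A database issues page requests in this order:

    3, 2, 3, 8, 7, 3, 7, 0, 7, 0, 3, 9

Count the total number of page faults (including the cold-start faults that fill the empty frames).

6

3 -> miss, frames (3)
2 -> miss, frames (3 2)
3 -> hit
8 -> miss, frames (3 2 8)
7 -> miss, frames (3 2 8 7)
3 -> hit
7 -> hit
0 -> miss, evict 8, frames (3 2 7 0)
7 -> hit
0 -> hit
3 -> hit
9 -> miss, evict 0, frames (3 2 7 9)
Page faults: 6.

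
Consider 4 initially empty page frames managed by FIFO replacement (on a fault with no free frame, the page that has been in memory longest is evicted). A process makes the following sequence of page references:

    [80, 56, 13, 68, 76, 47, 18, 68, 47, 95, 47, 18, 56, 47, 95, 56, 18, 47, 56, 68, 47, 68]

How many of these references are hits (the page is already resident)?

80 -> miss, frames (80)
56 -> miss, frames (80 56)
13 -> miss, frames (80 56 13)
68 -> miss, frames (80 56 13 68)
76 -> miss, evict 80, frames (56 13 68 76)
47 -> miss, evict 56, frames (13 68 76 47)
18 -> miss, evict 13, frames (68 76 47 18)
68 -> hit
47 -> hit
95 -> miss, evict 68, frames (76 47 18 95)
47 -> hit
18 -> hit
56 -> miss, evict 76, frames (47 18 95 56)
47 -> hit
95 -> hit
56 -> hit
18 -> hit
47 -> hit
56 -> hit
68 -> miss, evict 47, frames (18 95 56 68)
47 -> miss, evict 18, frames (95 56 68 47)
68 -> hit
Hits: 11.

11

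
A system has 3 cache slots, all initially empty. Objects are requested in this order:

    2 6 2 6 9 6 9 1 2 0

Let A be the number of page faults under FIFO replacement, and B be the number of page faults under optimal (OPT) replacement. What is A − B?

Under FIFO: F F . . F . . F F F → 6 faults.
Under OPT: F F . . F . . F . F → 5 faults.
A − B = 6 − 5 = 1.

1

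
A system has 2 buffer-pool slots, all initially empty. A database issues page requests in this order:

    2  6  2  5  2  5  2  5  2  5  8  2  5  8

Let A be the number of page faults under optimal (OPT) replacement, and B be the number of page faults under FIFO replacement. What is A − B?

Under OPT: F F . F . . . . . . F . F . → 5 faults.
Under FIFO: F F . F F . . . . . F . F . → 6 faults.
A − B = 5 − 6 = -1.

-1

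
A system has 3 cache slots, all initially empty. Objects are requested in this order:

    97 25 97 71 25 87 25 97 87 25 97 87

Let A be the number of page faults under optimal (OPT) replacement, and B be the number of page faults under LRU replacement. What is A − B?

-1

Under OPT: F F . F . F . . . . . . → 4 faults.
Under LRU: F F . F . F . F . . . . → 5 faults.
A − B = 4 − 5 = -1.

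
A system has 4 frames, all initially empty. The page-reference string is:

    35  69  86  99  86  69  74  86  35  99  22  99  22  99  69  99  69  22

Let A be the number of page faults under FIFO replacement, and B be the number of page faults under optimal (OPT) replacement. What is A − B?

Under FIFO: F F F F . . F . F . F . . . F F . . → 9 faults.
Under OPT: F F F F . . F . . . F . . . F . . . → 7 faults.
A − B = 9 − 7 = 2.

2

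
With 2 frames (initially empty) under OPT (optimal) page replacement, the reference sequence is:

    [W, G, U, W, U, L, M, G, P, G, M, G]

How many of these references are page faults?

8

W: fault, frames {W}
G: fault, frames {W,G}
U: fault, evict G, frames {W,U}
W: hit
U: hit
L: fault, evict U, frames {W,L}
M: fault, evict L, frames {W,M}
G: fault, evict W, frames {M,G}
P: fault, evict M, frames {G,P}
G: hit
M: fault, evict P, frames {G,M}
G: hit
Page faults: 8.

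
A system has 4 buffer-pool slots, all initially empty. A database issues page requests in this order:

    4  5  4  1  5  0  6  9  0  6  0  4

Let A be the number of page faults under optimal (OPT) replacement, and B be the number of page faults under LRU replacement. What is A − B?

-1

Under OPT: F F . F . F F F . . . . → 6 faults.
Under LRU: F F . F . F F F . . . F → 7 faults.
A − B = 6 − 7 = -1.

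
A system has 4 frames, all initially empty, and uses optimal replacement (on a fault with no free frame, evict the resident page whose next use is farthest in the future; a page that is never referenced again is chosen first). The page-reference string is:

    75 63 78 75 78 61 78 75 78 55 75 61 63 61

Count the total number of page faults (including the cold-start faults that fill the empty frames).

75 -> miss, frames {75}
63 -> miss, frames {75,63}
78 -> miss, frames {75,63,78}
75 -> hit
78 -> hit
61 -> miss, frames {75,63,78,61}
78 -> hit
75 -> hit
78 -> hit
55 -> miss, evict 78, frames {75,63,61,55}
75 -> hit
61 -> hit
63 -> hit
61 -> hit
Page faults: 5.

5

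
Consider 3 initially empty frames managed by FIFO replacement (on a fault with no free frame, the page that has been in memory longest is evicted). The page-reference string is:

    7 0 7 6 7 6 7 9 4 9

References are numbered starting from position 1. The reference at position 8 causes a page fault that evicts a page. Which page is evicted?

7

pos 1: 7: miss, frames [7]
pos 2: 0: miss, frames [7, 0]
pos 3: 7: hit
pos 4: 6: miss, frames [7, 0, 6]
pos 5: 7: hit
pos 6: 6: hit
pos 7: 7: hit
pos 8: 9: miss, evict 7, frames [0, 6, 9]
At position 8, page 7 is evicted.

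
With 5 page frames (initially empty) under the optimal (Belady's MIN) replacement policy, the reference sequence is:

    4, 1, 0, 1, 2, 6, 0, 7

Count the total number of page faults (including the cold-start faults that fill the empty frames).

6

4 -> miss, frames {4}
1 -> miss, frames {4,1}
0 -> miss, frames {4,1,0}
1 -> hit
2 -> miss, frames {4,1,0,2}
6 -> miss, frames {4,1,0,2,6}
0 -> hit
7 -> miss, evict 6, frames {4,1,0,2,7}
Page faults: 6.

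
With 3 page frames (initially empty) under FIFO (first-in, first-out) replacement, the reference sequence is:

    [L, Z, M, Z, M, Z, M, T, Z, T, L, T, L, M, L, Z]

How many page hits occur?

L: fault, frames [L]
Z: fault, frames [L, Z]
M: fault, frames [L, Z, M]
Z: hit
M: hit
Z: hit
M: hit
T: fault, evict L, frames [Z, M, T]
Z: hit
T: hit
L: fault, evict Z, frames [M, T, L]
T: hit
L: hit
M: hit
L: hit
Z: fault, evict M, frames [T, L, Z]
Hits: 10.

10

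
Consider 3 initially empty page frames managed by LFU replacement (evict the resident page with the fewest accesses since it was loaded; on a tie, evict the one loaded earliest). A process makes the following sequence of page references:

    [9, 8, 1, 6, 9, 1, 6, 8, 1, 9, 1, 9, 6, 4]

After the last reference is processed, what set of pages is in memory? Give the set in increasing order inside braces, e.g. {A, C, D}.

9 -> fault, frames [9]
8 -> fault, frames [9, 8]
1 -> fault, frames [9, 8, 1]
6 -> fault, evict 9, frames [8, 1, 6]
9 -> fault, evict 8, frames [1, 6, 9]
1 -> hit
6 -> hit
8 -> fault, evict 9, frames [1, 6, 8]
1 -> hit
9 -> fault, evict 8, frames [1, 6, 9]
1 -> hit
9 -> hit
6 -> hit
4 -> fault, evict 9, frames [1, 6, 4]

{1, 4, 6}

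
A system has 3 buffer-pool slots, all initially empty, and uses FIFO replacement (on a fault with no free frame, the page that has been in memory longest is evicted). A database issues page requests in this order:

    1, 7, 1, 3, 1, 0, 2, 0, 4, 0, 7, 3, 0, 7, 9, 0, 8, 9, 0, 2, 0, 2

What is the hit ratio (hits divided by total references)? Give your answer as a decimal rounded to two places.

0.41

1: fault, frames (1)
7: fault, frames (1 7)
1: hit
3: fault, frames (1 7 3)
1: hit
0: fault, evict 1, frames (7 3 0)
2: fault, evict 7, frames (3 0 2)
0: hit
4: fault, evict 3, frames (0 2 4)
0: hit
7: fault, evict 0, frames (2 4 7)
3: fault, evict 2, frames (4 7 3)
0: fault, evict 4, frames (7 3 0)
7: hit
9: fault, evict 7, frames (3 0 9)
0: hit
8: fault, evict 3, frames (0 9 8)
9: hit
0: hit
2: fault, evict 0, frames (9 8 2)
0: fault, evict 9, frames (8 2 0)
2: hit
Hits: 9 of 22 references → 9/22 = 0.4091.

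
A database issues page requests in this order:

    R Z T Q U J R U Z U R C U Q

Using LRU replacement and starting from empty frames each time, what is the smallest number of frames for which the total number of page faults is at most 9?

f=1: 14 faults
f=2: 13 faults
f=3: 10 faults
f=4: 10 faults
f=5: 10 faults
f=6: 7 faults
f=7: 7 faults
Smallest f with faults ≤ 9 is 6.

6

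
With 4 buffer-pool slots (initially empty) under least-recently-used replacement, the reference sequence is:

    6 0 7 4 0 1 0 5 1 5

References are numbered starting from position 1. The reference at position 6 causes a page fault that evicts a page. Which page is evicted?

pos 1: 6 → miss, frames {6}
pos 2: 0 → miss, frames {6,0}
pos 3: 7 → miss, frames {6,0,7}
pos 4: 4 → miss, frames {6,0,7,4}
pos 5: 0 → hit
pos 6: 1 → miss, evict 6, frames {7,4,0,1}
At position 6, page 6 is evicted.

6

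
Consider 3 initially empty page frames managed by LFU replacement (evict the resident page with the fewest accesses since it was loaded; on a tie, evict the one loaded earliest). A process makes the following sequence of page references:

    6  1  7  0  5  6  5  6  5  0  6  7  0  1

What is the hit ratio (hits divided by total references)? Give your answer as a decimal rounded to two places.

0.36

6 -> fault, frames {6}
1 -> fault, frames {6,1}
7 -> fault, frames {6,1,7}
0 -> fault, evict 6, frames {1,7,0}
5 -> fault, evict 1, frames {7,0,5}
6 -> fault, evict 7, frames {0,5,6}
5 -> hit
6 -> hit
5 -> hit
0 -> hit
6 -> hit
7 -> fault, evict 0, frames {5,6,7}
0 -> fault, evict 7, frames {5,6,0}
1 -> fault, evict 0, frames {5,6,1}
Hits: 5 of 14 references → 5/14 = 0.3571.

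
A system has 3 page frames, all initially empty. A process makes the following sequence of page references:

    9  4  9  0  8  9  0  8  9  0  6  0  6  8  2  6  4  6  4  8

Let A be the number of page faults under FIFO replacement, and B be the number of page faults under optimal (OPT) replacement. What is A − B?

Under FIFO: F F . F F F . . . . F F . F F F F . . F → 12 faults.
Under OPT: F F . F F . . . . . F . . . F . F . . . → 7 faults.
A − B = 12 − 7 = 5.

5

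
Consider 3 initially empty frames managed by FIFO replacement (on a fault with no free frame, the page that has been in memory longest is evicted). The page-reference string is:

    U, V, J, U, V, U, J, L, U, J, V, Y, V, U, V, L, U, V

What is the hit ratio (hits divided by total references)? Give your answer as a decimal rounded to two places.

0.44

U: miss, frames {U}
V: miss, frames {U,V}
J: miss, frames {U,V,J}
U: hit
V: hit
U: hit
J: hit
L: miss, evict U, frames {V,J,L}
U: miss, evict V, frames {J,L,U}
J: hit
V: miss, evict J, frames {L,U,V}
Y: miss, evict L, frames {U,V,Y}
V: hit
U: hit
V: hit
L: miss, evict U, frames {V,Y,L}
U: miss, evict V, frames {Y,L,U}
V: miss, evict Y, frames {L,U,V}
Hits: 8 of 18 references → 8/18 = 0.4444.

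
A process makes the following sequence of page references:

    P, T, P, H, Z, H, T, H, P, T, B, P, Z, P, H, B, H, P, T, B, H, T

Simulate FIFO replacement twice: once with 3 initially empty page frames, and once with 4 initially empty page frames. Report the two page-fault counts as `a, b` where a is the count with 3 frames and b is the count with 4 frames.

3 frames: F F . F F . . . F F F . F F F F . . F . . . → 12 faults.
4 frames: F F . F F . . . . . F F . . . . . . F . F . → 8 faults.
8 < 12: adding a frame reduced faults, as is typical.

12, 8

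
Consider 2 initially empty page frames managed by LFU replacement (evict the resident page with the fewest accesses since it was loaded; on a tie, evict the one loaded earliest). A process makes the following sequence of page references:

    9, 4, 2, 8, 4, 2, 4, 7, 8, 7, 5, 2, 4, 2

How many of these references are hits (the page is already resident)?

9: miss, frames (9)
4: miss, frames (9 4)
2: miss, evict 9, frames (4 2)
8: miss, evict 4, frames (2 8)
4: miss, evict 2, frames (8 4)
2: miss, evict 8, frames (4 2)
4: hit
7: miss, evict 2, frames (4 7)
8: miss, evict 7, frames (4 8)
7: miss, evict 8, frames (4 7)
5: miss, evict 7, frames (4 5)
2: miss, evict 5, frames (4 2)
4: hit
2: hit
Hits: 3.

3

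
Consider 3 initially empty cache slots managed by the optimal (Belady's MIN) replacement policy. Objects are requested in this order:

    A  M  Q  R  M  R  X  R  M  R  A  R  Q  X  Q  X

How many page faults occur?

A -> fault, frames (A)
M -> fault, frames (A M)
Q -> fault, frames (A M Q)
R -> fault, evict Q, frames (A M R)
M -> hit
R -> hit
X -> fault, evict A, frames (M R X)
R -> hit
M -> hit
R -> hit
A -> fault, evict M, frames (R X A)
R -> hit
Q -> fault, evict A, frames (R X Q)
X -> hit
Q -> hit
X -> hit
Page faults: 7.

7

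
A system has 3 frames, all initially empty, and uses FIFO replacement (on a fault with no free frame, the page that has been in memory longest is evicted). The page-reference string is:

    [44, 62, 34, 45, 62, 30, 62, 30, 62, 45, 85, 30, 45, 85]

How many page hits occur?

44 → fault, frames (44)
62 → fault, frames (44 62)
34 → fault, frames (44 62 34)
45 → fault, evict 44, frames (62 34 45)
62 → hit
30 → fault, evict 62, frames (34 45 30)
62 → fault, evict 34, frames (45 30 62)
30 → hit
62 → hit
45 → hit
85 → fault, evict 45, frames (30 62 85)
30 → hit
45 → fault, evict 30, frames (62 85 45)
85 → hit
Hits: 6.

6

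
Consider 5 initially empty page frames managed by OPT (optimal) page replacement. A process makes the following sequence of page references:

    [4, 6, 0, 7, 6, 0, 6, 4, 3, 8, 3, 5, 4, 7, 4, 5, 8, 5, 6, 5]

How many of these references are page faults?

7

4 -> miss, frames (4)
6 -> miss, frames (4 6)
0 -> miss, frames (4 6 0)
7 -> miss, frames (4 6 0 7)
6 -> hit
0 -> hit
6 -> hit
4 -> hit
3 -> miss, frames (4 6 0 7 3)
8 -> miss, evict 0, frames (4 6 7 3 8)
3 -> hit
5 -> miss, evict 3, frames (4 6 7 8 5)
4 -> hit
7 -> hit
4 -> hit
5 -> hit
8 -> hit
5 -> hit
6 -> hit
5 -> hit
Page faults: 7.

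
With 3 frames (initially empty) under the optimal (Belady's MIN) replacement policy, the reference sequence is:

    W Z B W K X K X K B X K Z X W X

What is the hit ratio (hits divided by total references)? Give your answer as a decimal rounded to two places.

W → miss, frames (W)
Z → miss, frames (W Z)
B → miss, frames (W Z B)
W → hit
K → miss, evict W, frames (Z B K)
X → miss, evict Z, frames (B K X)
K → hit
X → hit
K → hit
B → hit
X → hit
K → hit
Z → miss, evict K, frames (B X Z)
X → hit
W → miss, evict Z, frames (B X W)
X → hit
Hits: 9 of 16 references → 9/16 = 0.5625.

0.56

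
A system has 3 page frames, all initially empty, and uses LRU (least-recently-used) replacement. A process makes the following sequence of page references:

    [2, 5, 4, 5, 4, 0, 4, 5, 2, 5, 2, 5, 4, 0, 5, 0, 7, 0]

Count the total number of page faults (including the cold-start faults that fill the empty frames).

2 → miss, frames (2)
5 → miss, frames (2 5)
4 → miss, frames (2 5 4)
5 → hit
4 → hit
0 → miss, evict 2, frames (5 4 0)
4 → hit
5 → hit
2 → miss, evict 0, frames (4 5 2)
5 → hit
2 → hit
5 → hit
4 → hit
0 → miss, evict 2, frames (5 4 0)
5 → hit
0 → hit
7 → miss, evict 4, frames (5 0 7)
0 → hit
Page faults: 7.

7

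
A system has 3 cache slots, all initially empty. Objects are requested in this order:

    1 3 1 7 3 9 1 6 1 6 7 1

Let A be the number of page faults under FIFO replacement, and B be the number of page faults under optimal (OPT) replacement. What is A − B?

Under FIFO: F F . F . F F F . . F . → 7 faults.
Under OPT: F F . F . F . F . . . . → 5 faults.
A − B = 7 − 5 = 2.

2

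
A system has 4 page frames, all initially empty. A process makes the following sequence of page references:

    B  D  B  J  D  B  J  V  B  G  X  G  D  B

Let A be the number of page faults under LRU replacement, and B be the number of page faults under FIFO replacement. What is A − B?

Under LRU: F F . F . . . F . F F . F . → 7 faults.
Under FIFO: F F . F . . . F . F F . F F → 8 faults.
A − B = 7 − 8 = -1.

-1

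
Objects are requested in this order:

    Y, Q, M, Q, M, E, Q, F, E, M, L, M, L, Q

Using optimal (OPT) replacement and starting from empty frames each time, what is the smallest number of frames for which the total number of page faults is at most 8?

f=1: 14 faults
f=2: 8 faults
f=3: 7 faults
f=4: 6 faults
f=5: 6 faults
f=6: 6 faults
Smallest f with faults ≤ 8 is 2.

2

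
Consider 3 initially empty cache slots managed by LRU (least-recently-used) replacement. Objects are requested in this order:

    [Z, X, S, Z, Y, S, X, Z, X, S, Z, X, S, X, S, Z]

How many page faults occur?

6

Z -> miss, frames (Z)
X -> miss, frames (Z X)
S -> miss, frames (Z X S)
Z -> hit
Y -> miss, evict X, frames (S Z Y)
S -> hit
X -> miss, evict Z, frames (Y S X)
Z -> miss, evict Y, frames (S X Z)
X -> hit
S -> hit
Z -> hit
X -> hit
S -> hit
X -> hit
S -> hit
Z -> hit
Page faults: 6.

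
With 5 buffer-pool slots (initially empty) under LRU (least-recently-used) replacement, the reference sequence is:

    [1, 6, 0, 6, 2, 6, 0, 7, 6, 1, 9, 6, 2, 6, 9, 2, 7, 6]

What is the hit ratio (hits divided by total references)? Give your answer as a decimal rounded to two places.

1: miss, frames (1)
6: miss, frames (1 6)
0: miss, frames (1 6 0)
6: hit
2: miss, frames (1 0 6 2)
6: hit
0: hit
7: miss, frames (1 2 6 0 7)
6: hit
1: hit
9: miss, evict 2, frames (0 7 6 1 9)
6: hit
2: miss, evict 0, frames (7 1 9 6 2)
6: hit
9: hit
2: hit
7: hit
6: hit
Hits: 11 of 18 references → 11/18 = 0.6111.

0.61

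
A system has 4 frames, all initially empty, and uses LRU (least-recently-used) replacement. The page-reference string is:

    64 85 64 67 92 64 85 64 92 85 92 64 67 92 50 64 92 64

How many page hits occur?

64 -> fault, frames (64)
85 -> fault, frames (64 85)
64 -> hit
67 -> fault, frames (85 64 67)
92 -> fault, frames (85 64 67 92)
64 -> hit
85 -> hit
64 -> hit
92 -> hit
85 -> hit
92 -> hit
64 -> hit
67 -> hit
92 -> hit
50 -> fault, evict 85, frames (64 67 92 50)
64 -> hit
92 -> hit
64 -> hit
Hits: 13.

13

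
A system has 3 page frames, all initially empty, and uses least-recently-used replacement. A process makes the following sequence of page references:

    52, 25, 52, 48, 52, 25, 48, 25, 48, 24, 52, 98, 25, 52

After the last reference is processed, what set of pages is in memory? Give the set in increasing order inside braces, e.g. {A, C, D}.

52 → miss, frames (52)
25 → miss, frames (52 25)
52 → hit
48 → miss, frames (25 52 48)
52 → hit
25 → hit
48 → hit
25 → hit
48 → hit
24 → miss, evict 52, frames (25 48 24)
52 → miss, evict 25, frames (48 24 52)
98 → miss, evict 48, frames (24 52 98)
25 → miss, evict 24, frames (52 98 25)
52 → hit

{25, 52, 98}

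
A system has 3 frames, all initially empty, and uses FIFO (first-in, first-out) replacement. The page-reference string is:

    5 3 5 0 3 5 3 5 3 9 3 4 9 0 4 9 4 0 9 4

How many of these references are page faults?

5: miss, frames (5)
3: miss, frames (5 3)
5: hit
0: miss, frames (5 3 0)
3: hit
5: hit
3: hit
5: hit
3: hit
9: miss, evict 5, frames (3 0 9)
3: hit
4: miss, evict 3, frames (0 9 4)
9: hit
0: hit
4: hit
9: hit
4: hit
0: hit
9: hit
4: hit
Page faults: 5.

5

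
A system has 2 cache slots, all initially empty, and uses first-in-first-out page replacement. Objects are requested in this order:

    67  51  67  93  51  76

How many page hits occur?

2

67 → fault, frames (67)
51 → fault, frames (67 51)
67 → hit
93 → fault, evict 67, frames (51 93)
51 → hit
76 → fault, evict 51, frames (93 76)
Hits: 2.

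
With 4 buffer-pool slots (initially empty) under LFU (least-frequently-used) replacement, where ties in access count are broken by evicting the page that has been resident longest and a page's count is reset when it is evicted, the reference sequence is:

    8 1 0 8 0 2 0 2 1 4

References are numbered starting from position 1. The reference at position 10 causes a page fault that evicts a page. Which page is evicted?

pos 1: 8 -> miss, frames (8)
pos 2: 1 -> miss, frames (8 1)
pos 3: 0 -> miss, frames (8 1 0)
pos 4: 8 -> hit
pos 5: 0 -> hit
pos 6: 2 -> miss, frames (8 1 0 2)
pos 7: 0 -> hit
pos 8: 2 -> hit
pos 9: 1 -> hit
pos 10: 4 -> miss, evict 8, frames (1 0 2 4)
At position 10, page 8 is evicted.

8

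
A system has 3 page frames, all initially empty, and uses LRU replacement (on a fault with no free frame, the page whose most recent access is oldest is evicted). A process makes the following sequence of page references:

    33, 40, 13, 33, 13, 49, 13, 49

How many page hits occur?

4

33 -> fault, frames {33}
40 -> fault, frames {33,40}
13 -> fault, frames {33,40,13}
33 -> hit
13 -> hit
49 -> fault, evict 40, frames {33,13,49}
13 -> hit
49 -> hit
Hits: 4.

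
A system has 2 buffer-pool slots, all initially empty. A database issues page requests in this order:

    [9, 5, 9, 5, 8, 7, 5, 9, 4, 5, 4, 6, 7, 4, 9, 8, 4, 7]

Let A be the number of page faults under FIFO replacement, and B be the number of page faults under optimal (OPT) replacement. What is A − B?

Under FIFO: F F . . F F F F F F . F F F F F F F → 15 faults.
Under OPT: F F . . F F . F F . . F F . F F . F → 11 faults.
A − B = 15 − 11 = 4.

4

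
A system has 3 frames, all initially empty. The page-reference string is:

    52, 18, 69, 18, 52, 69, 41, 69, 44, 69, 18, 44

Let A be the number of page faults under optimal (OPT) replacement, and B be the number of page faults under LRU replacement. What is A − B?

Under OPT: F F F . . . F . F . . . → 5 faults.
Under LRU: F F F . . . F . F . F . → 6 faults.
A − B = 5 − 6 = -1.

-1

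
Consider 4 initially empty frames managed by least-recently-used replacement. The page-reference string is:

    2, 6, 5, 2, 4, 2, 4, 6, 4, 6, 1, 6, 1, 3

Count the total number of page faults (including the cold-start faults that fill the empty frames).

6

2 -> fault, frames (2)
6 -> fault, frames (2 6)
5 -> fault, frames (2 6 5)
2 -> hit
4 -> fault, frames (6 5 2 4)
2 -> hit
4 -> hit
6 -> hit
4 -> hit
6 -> hit
1 -> fault, evict 5, frames (2 4 6 1)
6 -> hit
1 -> hit
3 -> fault, evict 2, frames (4 6 1 3)
Page faults: 6.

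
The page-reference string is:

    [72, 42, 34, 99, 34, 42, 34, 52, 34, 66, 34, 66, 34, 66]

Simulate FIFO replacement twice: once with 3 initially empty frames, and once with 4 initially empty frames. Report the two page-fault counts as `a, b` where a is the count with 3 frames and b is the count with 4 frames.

7, 6

3 frames: F F F F . . . F . F F . . . → 7 faults.
4 frames: F F F F . . . F . F . . . . → 6 faults.
6 < 7: adding a frame reduced faults, as is typical.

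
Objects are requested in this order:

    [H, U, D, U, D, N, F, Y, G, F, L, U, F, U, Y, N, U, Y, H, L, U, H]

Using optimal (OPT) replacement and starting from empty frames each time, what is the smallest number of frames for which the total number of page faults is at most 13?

3

f=1: 22 faults
f=2: 15 faults
f=3: 12 faults
f=4: 10 faults
f=5: 9 faults
f=6: 8 faults
f=7: 8 faults
f=8: 8 faults
Smallest f with faults ≤ 13 is 3.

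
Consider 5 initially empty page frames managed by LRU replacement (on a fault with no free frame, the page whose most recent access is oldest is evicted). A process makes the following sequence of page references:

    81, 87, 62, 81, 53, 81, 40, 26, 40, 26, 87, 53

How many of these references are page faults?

81 → fault, frames [81]
87 → fault, frames [81, 87]
62 → fault, frames [81, 87, 62]
81 → hit
53 → fault, frames [87, 62, 81, 53]
81 → hit
40 → fault, frames [87, 62, 53, 81, 40]
26 → fault, evict 87, frames [62, 53, 81, 40, 26]
40 → hit
26 → hit
87 → fault, evict 62, frames [53, 81, 40, 26, 87]
53 → hit
Page faults: 7.

7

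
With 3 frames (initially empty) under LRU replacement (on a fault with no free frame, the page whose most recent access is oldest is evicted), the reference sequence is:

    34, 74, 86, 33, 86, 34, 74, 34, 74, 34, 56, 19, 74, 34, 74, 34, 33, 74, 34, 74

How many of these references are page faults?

11

34 → miss, frames (34)
74 → miss, frames (34 74)
86 → miss, frames (34 74 86)
33 → miss, evict 34, frames (74 86 33)
86 → hit
34 → miss, evict 74, frames (33 86 34)
74 → miss, evict 33, frames (86 34 74)
34 → hit
74 → hit
34 → hit
56 → miss, evict 86, frames (74 34 56)
19 → miss, evict 74, frames (34 56 19)
74 → miss, evict 34, frames (56 19 74)
34 → miss, evict 56, frames (19 74 34)
74 → hit
34 → hit
33 → miss, evict 19, frames (74 34 33)
74 → hit
34 → hit
74 → hit
Page faults: 11.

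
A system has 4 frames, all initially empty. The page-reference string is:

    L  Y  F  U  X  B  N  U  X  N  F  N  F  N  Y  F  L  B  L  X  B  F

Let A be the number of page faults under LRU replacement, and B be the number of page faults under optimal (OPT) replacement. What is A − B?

2

Under LRU: F F F F F F F . . . F . . . F . F F . F . . → 12 faults.
Under OPT: F F F F F F F . . . . . . . F . F F . . . . → 10 faults.
A − B = 12 − 10 = 2.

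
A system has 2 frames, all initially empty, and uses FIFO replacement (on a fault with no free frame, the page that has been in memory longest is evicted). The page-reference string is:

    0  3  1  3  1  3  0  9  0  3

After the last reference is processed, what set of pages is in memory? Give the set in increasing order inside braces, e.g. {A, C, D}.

0: fault, frames (0)
3: fault, frames (0 3)
1: fault, evict 0, frames (3 1)
3: hit
1: hit
3: hit
0: fault, evict 3, frames (1 0)
9: fault, evict 1, frames (0 9)
0: hit
3: fault, evict 0, frames (9 3)

{3, 9}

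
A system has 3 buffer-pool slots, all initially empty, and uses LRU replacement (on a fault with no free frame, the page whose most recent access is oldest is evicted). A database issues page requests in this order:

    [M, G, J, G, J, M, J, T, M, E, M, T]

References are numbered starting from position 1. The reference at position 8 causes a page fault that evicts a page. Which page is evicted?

pos 1: M: fault, frames (M)
pos 2: G: fault, frames (M G)
pos 3: J: fault, frames (M G J)
pos 4: G: hit
pos 5: J: hit
pos 6: M: hit
pos 7: J: hit
pos 8: T: fault, evict G, frames (M J T)
At position 8, page G is evicted.

G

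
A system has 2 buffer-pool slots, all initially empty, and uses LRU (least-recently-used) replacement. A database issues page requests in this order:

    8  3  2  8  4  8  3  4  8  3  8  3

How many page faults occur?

8 -> fault, frames [8]
3 -> fault, frames [8, 3]
2 -> fault, evict 8, frames [3, 2]
8 -> fault, evict 3, frames [2, 8]
4 -> fault, evict 2, frames [8, 4]
8 -> hit
3 -> fault, evict 4, frames [8, 3]
4 -> fault, evict 8, frames [3, 4]
8 -> fault, evict 3, frames [4, 8]
3 -> fault, evict 4, frames [8, 3]
8 -> hit
3 -> hit
Page faults: 9.

9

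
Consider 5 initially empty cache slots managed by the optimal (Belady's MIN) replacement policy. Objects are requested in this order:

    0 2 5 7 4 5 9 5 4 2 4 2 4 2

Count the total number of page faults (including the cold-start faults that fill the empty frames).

0: miss, frames [0]
2: miss, frames [0, 2]
5: miss, frames [0, 2, 5]
7: miss, frames [0, 2, 5, 7]
4: miss, frames [0, 2, 5, 7, 4]
5: hit
9: miss, evict 7, frames [0, 2, 5, 4, 9]
5: hit
4: hit
2: hit
4: hit
2: hit
4: hit
2: hit
Page faults: 6.

6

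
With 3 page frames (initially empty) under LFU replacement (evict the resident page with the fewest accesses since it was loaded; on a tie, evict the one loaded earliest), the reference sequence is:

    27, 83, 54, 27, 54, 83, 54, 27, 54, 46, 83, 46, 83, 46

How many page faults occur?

27: fault, frames [27]
83: fault, frames [27, 83]
54: fault, frames [27, 83, 54]
27: hit
54: hit
83: hit
54: hit
27: hit
54: hit
46: fault, evict 83, frames [27, 54, 46]
83: fault, evict 46, frames [27, 54, 83]
46: fault, evict 83, frames [27, 54, 46]
83: fault, evict 46, frames [27, 54, 83]
46: fault, evict 83, frames [27, 54, 46]
Page faults: 8.

8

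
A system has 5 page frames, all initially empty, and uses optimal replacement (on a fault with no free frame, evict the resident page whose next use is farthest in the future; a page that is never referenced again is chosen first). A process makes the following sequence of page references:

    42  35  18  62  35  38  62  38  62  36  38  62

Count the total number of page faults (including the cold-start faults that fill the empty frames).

42 -> fault, frames (42)
35 -> fault, frames (42 35)
18 -> fault, frames (42 35 18)
62 -> fault, frames (42 35 18 62)
35 -> hit
38 -> fault, frames (42 35 18 62 38)
62 -> hit
38 -> hit
62 -> hit
36 -> fault, evict 18, frames (42 35 62 38 36)
38 -> hit
62 -> hit
Page faults: 6.

6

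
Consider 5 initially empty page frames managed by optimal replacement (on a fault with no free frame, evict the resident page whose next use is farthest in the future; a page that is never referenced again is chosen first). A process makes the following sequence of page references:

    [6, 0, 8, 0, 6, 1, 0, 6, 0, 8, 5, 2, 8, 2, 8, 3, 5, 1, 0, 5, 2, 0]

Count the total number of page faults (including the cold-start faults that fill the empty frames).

6 → fault, frames [6]
0 → fault, frames [6, 0]
8 → fault, frames [6, 0, 8]
0 → hit
6 → hit
1 → fault, frames [6, 0, 8, 1]
0 → hit
6 → hit
0 → hit
8 → hit
5 → fault, frames [6, 0, 8, 1, 5]
2 → fault, evict 6, frames [0, 8, 1, 5, 2]
8 → hit
2 → hit
8 → hit
3 → fault, evict 8, frames [0, 1, 5, 2, 3]
5 → hit
1 → hit
0 → hit
5 → hit
2 → hit
0 → hit
Page faults: 7.

7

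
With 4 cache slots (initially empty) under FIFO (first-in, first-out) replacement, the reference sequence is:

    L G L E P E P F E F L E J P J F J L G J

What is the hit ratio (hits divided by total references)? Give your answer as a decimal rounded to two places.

L -> fault, frames {L}
G -> fault, frames {L,G}
L -> hit
E -> fault, frames {L,G,E}
P -> fault, frames {L,G,E,P}
E -> hit
P -> hit
F -> fault, evict L, frames {G,E,P,F}
E -> hit
F -> hit
L -> fault, evict G, frames {E,P,F,L}
E -> hit
J -> fault, evict E, frames {P,F,L,J}
P -> hit
J -> hit
F -> hit
J -> hit
L -> hit
G -> fault, evict P, frames {F,L,J,G}
J -> hit
Hits: 12 of 20 references → 12/20 = 0.6000.

0.60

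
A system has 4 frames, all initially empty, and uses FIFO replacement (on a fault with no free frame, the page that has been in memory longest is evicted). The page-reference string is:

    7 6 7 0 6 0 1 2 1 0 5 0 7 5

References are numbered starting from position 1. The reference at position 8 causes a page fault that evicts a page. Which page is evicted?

7

pos 1: 7: fault, frames {7}
pos 2: 6: fault, frames {7,6}
pos 3: 7: hit
pos 4: 0: fault, frames {7,6,0}
pos 5: 6: hit
pos 6: 0: hit
pos 7: 1: fault, frames {7,6,0,1}
pos 8: 2: fault, evict 7, frames {6,0,1,2}
At position 8, page 7 is evicted.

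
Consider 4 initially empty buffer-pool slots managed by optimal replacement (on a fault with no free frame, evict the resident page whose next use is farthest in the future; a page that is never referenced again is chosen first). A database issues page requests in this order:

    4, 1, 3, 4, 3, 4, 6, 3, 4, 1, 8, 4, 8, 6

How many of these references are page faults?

4 → miss, frames {4}
1 → miss, frames {4,1}
3 → miss, frames {4,1,3}
4 → hit
3 → hit
4 → hit
6 → miss, frames {4,1,3,6}
3 → hit
4 → hit
1 → hit
8 → miss, evict 3, frames {4,1,6,8}
4 → hit
8 → hit
6 → hit
Page faults: 5.

5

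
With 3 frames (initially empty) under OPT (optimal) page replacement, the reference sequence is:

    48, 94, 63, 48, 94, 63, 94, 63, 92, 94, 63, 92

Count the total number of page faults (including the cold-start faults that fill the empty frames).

4

48 -> fault, frames [48]
94 -> fault, frames [48, 94]
63 -> fault, frames [48, 94, 63]
48 -> hit
94 -> hit
63 -> hit
94 -> hit
63 -> hit
92 -> fault, evict 48, frames [94, 63, 92]
94 -> hit
63 -> hit
92 -> hit
Page faults: 4.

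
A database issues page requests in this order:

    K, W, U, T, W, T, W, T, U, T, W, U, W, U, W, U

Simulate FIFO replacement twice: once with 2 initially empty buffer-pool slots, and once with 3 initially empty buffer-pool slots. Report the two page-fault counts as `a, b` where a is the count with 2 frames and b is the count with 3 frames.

2 frames: F F F F F . . . F F F F . . . . → 9 faults.
3 frames: F F F F . . . . . . . . . . . . → 4 faults.
4 < 9: adding a frame reduced faults, as is typical.

9, 4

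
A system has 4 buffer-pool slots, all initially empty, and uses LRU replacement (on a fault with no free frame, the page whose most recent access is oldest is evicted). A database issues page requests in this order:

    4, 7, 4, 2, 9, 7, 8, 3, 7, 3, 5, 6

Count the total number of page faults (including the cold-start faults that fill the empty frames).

8

4: miss, frames {4}
7: miss, frames {4,7}
4: hit
2: miss, frames {7,4,2}
9: miss, frames {7,4,2,9}
7: hit
8: miss, evict 4, frames {2,9,7,8}
3: miss, evict 2, frames {9,7,8,3}
7: hit
3: hit
5: miss, evict 9, frames {8,7,3,5}
6: miss, evict 8, frames {7,3,5,6}
Page faults: 8.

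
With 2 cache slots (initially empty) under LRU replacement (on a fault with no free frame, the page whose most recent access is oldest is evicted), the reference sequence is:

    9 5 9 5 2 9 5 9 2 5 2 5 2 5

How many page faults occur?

9 → miss, frames [9]
5 → miss, frames [9, 5]
9 → hit
5 → hit
2 → miss, evict 9, frames [5, 2]
9 → miss, evict 5, frames [2, 9]
5 → miss, evict 2, frames [9, 5]
9 → hit
2 → miss, evict 5, frames [9, 2]
5 → miss, evict 9, frames [2, 5]
2 → hit
5 → hit
2 → hit
5 → hit
Page faults: 7.

7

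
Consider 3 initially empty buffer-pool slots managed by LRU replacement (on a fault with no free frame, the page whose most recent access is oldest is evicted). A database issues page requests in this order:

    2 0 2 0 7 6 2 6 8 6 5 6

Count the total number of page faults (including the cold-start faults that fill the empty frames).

7

2: fault, frames [2]
0: fault, frames [2, 0]
2: hit
0: hit
7: fault, frames [2, 0, 7]
6: fault, evict 2, frames [0, 7, 6]
2: fault, evict 0, frames [7, 6, 2]
6: hit
8: fault, evict 7, frames [2, 6, 8]
6: hit
5: fault, evict 2, frames [8, 6, 5]
6: hit
Page faults: 7.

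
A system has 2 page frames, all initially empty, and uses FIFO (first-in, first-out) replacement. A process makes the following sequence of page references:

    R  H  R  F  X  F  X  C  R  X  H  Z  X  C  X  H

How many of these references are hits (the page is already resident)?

R → miss, frames [R]
H → miss, frames [R, H]
R → hit
F → miss, evict R, frames [H, F]
X → miss, evict H, frames [F, X]
F → hit
X → hit
C → miss, evict F, frames [X, C]
R → miss, evict X, frames [C, R]
X → miss, evict C, frames [R, X]
H → miss, evict R, frames [X, H]
Z → miss, evict X, frames [H, Z]
X → miss, evict H, frames [Z, X]
C → miss, evict Z, frames [X, C]
X → hit
H → miss, evict X, frames [C, H]
Hits: 4.

4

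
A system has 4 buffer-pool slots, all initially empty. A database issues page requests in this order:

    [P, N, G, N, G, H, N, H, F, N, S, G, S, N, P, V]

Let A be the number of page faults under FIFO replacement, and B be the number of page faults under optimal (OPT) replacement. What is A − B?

2

Under FIFO: F F F . . F . . F . F . . F F F → 9 faults.
Under OPT: F F F . . F . . F . F . . . . F → 7 faults.
A − B = 9 − 7 = 2.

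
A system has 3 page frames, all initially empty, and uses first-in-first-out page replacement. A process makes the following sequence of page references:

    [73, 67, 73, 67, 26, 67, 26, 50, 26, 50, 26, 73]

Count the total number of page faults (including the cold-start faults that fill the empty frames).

73 -> miss, frames {73}
67 -> miss, frames {73,67}
73 -> hit
67 -> hit
26 -> miss, frames {73,67,26}
67 -> hit
26 -> hit
50 -> miss, evict 73, frames {67,26,50}
26 -> hit
50 -> hit
26 -> hit
73 -> miss, evict 67, frames {26,50,73}
Page faults: 5.

5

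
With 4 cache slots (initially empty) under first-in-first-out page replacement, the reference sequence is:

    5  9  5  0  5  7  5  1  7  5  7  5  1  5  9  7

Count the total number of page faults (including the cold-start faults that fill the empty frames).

5 -> miss, frames [5]
9 -> miss, frames [5, 9]
5 -> hit
0 -> miss, frames [5, 9, 0]
5 -> hit
7 -> miss, frames [5, 9, 0, 7]
5 -> hit
1 -> miss, evict 5, frames [9, 0, 7, 1]
7 -> hit
5 -> miss, evict 9, frames [0, 7, 1, 5]
7 -> hit
5 -> hit
1 -> hit
5 -> hit
9 -> miss, evict 0, frames [7, 1, 5, 9]
7 -> hit
Page faults: 7.

7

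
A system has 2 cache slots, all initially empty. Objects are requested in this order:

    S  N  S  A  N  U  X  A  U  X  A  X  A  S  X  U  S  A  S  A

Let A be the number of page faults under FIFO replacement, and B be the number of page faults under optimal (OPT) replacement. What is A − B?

4

Under FIFO: F F . F . F F F F F F . . F F F F F . . → 14 faults.
Under OPT: F F . F . F F . F . F . . F . F . F . . → 10 faults.
A − B = 14 − 10 = 4.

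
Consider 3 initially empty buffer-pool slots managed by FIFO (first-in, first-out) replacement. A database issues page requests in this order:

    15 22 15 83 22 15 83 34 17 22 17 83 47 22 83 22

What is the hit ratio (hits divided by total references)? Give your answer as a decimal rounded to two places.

15 -> miss, frames [15]
22 -> miss, frames [15, 22]
15 -> hit
83 -> miss, frames [15, 22, 83]
22 -> hit
15 -> hit
83 -> hit
34 -> miss, evict 15, frames [22, 83, 34]
17 -> miss, evict 22, frames [83, 34, 17]
22 -> miss, evict 83, frames [34, 17, 22]
17 -> hit
83 -> miss, evict 34, frames [17, 22, 83]
47 -> miss, evict 17, frames [22, 83, 47]
22 -> hit
83 -> hit
22 -> hit
Hits: 8 of 16 references → 8/16 = 0.5000.

0.50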